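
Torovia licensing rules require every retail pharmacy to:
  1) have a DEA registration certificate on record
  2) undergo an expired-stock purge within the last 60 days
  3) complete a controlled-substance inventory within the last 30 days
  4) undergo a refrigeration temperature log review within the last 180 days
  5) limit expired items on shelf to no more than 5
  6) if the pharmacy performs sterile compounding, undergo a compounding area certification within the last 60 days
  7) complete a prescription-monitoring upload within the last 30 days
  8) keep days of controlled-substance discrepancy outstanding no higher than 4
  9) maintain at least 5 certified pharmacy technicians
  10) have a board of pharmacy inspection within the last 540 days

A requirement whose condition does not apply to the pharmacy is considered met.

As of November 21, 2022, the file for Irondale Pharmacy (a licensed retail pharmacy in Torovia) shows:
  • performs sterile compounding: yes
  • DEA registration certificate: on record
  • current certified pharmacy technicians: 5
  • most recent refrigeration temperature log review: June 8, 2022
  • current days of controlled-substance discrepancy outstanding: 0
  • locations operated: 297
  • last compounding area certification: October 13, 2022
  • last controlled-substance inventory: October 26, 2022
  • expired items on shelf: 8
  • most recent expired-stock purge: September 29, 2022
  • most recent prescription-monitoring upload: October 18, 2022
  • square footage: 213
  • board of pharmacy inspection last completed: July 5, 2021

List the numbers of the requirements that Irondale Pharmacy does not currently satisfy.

1. DEA registration certificate present → met
2. expired-stock purge 53 days ago vs limit 60 → met
3. controlled-substance inventory 26 days ago vs limit 30 → met
4. refrigeration temperature log review 166 days ago vs limit 180 → met
5. expired items on shelf 8 > 5 → not met
6. condition 'performs sterile compounding' holds; compounding area certification 39 days ago vs limit 60 → met
7. prescription-monitoring upload 34 days ago vs limit 30 → not met
8. days of controlled-substance discrepancy outstanding 0 ≤ 4 → met
9. certified pharmacy technicians 5 ≥ 5 → met
10. board of pharmacy inspection 504 days ago vs limit 540 → met
Not met: 5, 7

5, 7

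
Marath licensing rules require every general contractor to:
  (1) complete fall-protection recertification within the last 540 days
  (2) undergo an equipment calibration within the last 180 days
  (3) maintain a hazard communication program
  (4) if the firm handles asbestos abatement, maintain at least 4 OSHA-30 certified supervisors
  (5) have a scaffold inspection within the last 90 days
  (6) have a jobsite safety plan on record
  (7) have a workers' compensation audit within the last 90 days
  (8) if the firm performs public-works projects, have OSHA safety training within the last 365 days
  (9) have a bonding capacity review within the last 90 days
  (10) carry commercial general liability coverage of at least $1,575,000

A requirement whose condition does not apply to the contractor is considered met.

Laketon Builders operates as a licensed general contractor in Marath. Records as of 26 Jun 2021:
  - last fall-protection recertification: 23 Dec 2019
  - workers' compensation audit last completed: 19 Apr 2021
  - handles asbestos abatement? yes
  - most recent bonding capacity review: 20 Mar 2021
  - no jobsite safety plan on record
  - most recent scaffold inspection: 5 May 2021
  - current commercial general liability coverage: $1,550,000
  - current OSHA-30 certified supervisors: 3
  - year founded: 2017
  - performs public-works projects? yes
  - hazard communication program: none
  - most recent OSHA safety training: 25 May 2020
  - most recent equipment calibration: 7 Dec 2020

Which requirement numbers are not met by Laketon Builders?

1. fall-protection recertification 551 days ago vs limit 540 → not met
2. equipment calibration 201 days ago vs limit 180 → not met
3. hazard communication program absent → not met
4. condition 'handles asbestos abatement' holds; OSHA-30 certified supervisors 3 < 4 → not met
5. scaffold inspection 52 days ago vs limit 90 → met
6. jobsite safety plan absent → not met
7. workers' compensation audit 68 days ago vs limit 90 → met
8. condition 'performs public-works projects' holds; OSHA safety training 397 days ago vs limit 365 → not met
9. bonding capacity review 98 days ago vs limit 90 → not met
10. commercial general liability coverage $1,550,000 < $1,575,000 → not met
Not met: 1, 2, 3, 4, 6, 8, 9, 10

1, 2, 3, 4, 6, 8, 9, 10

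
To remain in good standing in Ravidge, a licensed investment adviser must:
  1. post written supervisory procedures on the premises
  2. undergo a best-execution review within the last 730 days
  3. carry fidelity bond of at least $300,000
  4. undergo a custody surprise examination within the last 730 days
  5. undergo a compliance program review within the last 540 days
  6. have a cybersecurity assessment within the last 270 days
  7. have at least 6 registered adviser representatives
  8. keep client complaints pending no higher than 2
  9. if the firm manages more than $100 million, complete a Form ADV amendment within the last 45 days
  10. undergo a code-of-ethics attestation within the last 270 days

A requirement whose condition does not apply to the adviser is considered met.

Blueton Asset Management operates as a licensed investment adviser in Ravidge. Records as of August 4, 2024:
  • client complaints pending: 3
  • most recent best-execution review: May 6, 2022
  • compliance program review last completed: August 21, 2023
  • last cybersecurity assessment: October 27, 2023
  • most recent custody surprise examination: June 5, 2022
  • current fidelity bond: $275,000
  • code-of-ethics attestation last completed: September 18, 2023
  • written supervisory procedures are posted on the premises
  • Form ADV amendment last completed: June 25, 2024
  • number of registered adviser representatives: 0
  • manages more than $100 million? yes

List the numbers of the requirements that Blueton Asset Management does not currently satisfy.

1. written supervisory procedures present → met
2. best-execution review 821 days ago vs limit 730 → not met
3. fidelity bond $275,000 < $300,000 → not met
4. custody surprise examination 791 days ago vs limit 730 → not met
5. compliance program review 349 days ago vs limit 540 → met
6. cybersecurity assessment 282 days ago vs limit 270 → not met
7. registered adviser representatives 0 < 6 → not met
8. client complaints pending 3 > 2 → not met
9. condition 'manages more than $100 million' holds; Form ADV amendment 40 days ago vs limit 45 → met
10. code-of-ethics attestation 321 days ago vs limit 270 → not met
Not met: 2, 3, 4, 6, 7, 8, 10

2, 3, 4, 6, 7, 8, 10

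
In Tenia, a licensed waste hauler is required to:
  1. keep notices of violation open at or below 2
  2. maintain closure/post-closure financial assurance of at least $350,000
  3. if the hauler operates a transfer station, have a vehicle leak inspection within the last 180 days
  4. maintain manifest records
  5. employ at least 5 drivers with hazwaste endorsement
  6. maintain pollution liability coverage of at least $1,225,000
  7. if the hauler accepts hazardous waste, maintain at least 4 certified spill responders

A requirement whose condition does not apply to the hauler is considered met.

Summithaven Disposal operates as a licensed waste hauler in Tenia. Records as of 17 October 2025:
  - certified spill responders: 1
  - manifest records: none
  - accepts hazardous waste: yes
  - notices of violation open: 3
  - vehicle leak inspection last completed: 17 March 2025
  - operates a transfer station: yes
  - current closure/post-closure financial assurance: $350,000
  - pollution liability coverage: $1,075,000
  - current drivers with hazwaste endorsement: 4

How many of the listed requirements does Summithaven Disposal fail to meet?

1. notices of violation open 3 > 2 → not met
2. closure/post-closure financial assurance $350,000 ≥ $350,000 → met
3. condition 'operates a transfer station' holds; vehicle leak inspection 214 days ago vs limit 180 → not met
4. manifest records absent → not met
5. drivers with hazwaste endorsement 4 < 5 → not met
6. pollution liability coverage $1,075,000 < $1,225,000 → not met
7. condition 'accepts hazardous waste' holds; certified spill responders 1 < 4 → not met
Not met: 6 of 7

6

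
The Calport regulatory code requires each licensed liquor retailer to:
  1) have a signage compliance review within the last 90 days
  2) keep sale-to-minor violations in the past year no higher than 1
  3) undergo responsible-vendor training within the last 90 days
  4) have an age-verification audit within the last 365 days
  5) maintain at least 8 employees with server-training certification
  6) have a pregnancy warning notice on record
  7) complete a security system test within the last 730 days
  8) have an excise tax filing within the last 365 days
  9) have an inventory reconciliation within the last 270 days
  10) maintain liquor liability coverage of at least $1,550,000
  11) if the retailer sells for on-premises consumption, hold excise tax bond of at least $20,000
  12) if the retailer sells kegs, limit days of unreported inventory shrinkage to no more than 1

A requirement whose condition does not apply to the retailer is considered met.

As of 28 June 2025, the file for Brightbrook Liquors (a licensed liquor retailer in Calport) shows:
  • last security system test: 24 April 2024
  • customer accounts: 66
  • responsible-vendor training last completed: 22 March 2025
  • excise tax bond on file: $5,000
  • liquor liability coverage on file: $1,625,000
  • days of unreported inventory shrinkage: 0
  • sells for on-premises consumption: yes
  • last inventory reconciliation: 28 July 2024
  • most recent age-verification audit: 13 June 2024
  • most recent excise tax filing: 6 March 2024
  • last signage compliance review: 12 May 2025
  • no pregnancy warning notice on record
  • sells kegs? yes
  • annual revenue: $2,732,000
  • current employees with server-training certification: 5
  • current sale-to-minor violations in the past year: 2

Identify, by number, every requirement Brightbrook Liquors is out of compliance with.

1. signage compliance review 47 days ago vs limit 90 → met
2. sale-to-minor violations in the past year 2 > 1 → not met
3. responsible-vendor training 98 days ago vs limit 90 → not met
4. age-verification audit 380 days ago vs limit 365 → not met
5. employees with server-training certification 5 < 8 → not met
6. pregnancy warning notice absent → not met
7. security system test 430 days ago vs limit 730 → met
8. excise tax filing 479 days ago vs limit 365 → not met
9. inventory reconciliation 335 days ago vs limit 270 → not met
10. liquor liability coverage $1,625,000 ≥ $1,550,000 → met
11. condition 'sells for on-premises consumption' holds; excise tax bond $5,000 < $20,000 → not met
12. condition 'sells kegs' holds; days of unreported inventory shrinkage 0 ≤ 1 → met
Not met: 2, 3, 4, 5, 6, 8, 9, 11

2, 3, 4, 5, 6, 8, 9, 11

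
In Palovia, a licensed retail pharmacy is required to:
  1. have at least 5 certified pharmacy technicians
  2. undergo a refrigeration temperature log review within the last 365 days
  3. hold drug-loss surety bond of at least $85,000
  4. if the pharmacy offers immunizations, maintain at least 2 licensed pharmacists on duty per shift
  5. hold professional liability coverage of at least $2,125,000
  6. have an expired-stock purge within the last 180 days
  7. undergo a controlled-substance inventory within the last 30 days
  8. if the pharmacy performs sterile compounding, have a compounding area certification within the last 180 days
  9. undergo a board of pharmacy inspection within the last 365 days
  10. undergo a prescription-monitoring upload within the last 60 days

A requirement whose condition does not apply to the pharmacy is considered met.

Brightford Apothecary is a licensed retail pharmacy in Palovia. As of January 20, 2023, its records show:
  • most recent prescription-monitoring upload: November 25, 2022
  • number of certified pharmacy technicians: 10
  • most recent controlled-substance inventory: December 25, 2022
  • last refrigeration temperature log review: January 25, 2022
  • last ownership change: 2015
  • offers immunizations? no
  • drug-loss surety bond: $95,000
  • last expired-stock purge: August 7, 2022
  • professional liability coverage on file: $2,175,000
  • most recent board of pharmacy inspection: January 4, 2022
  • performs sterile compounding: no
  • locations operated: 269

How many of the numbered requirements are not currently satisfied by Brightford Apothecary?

1

1. certified pharmacy technicians 10 ≥ 5 → met
2. refrigeration temperature log review 360 days ago vs limit 365 → met
3. drug-loss surety bond $95,000 ≥ $85,000 → met
4. condition 'offers immunizations' does not hold → requirement n/a → met
5. professional liability coverage $2,175,000 ≥ $2,125,000 → met
6. expired-stock purge 166 days ago vs limit 180 → met
7. controlled-substance inventory 26 days ago vs limit 30 → met
8. condition 'performs sterile compounding' does not hold → requirement n/a → met
9. board of pharmacy inspection 381 days ago vs limit 365 → not met
10. prescription-monitoring upload 56 days ago vs limit 60 → met
Not met: 1 of 10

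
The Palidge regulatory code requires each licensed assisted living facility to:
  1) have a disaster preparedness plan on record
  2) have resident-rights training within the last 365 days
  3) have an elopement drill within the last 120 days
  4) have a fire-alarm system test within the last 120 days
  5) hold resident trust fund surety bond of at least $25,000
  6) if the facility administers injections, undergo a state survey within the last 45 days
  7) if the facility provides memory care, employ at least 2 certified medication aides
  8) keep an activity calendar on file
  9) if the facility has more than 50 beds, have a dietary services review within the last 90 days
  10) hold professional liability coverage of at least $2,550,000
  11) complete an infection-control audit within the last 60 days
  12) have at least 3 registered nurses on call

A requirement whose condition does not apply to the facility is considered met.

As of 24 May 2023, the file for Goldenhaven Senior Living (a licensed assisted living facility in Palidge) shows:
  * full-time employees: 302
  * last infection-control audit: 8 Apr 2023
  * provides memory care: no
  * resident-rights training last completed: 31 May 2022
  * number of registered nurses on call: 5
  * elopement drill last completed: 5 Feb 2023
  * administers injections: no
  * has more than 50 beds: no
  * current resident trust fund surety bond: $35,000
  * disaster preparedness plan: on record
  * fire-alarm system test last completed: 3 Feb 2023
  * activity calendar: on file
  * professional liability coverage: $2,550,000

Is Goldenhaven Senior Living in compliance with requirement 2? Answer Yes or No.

Yes

2. resident-rights training 358 days ago vs limit 365 → met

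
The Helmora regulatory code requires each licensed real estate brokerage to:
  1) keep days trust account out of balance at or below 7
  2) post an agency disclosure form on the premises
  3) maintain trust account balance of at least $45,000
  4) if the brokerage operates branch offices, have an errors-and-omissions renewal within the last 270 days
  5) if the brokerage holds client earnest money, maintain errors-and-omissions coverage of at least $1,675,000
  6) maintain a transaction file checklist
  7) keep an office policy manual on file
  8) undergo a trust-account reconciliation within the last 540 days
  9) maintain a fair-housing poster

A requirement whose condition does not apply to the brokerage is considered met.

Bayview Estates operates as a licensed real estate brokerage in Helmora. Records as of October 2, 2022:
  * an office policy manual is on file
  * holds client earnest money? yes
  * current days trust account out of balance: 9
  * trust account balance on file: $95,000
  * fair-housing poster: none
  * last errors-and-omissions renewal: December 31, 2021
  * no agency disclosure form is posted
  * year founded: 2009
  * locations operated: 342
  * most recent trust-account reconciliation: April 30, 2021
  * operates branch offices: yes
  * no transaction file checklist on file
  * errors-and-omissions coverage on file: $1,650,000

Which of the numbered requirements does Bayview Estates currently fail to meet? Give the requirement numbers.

1, 2, 4, 5, 6, 9

1. days trust account out of balance 9 > 7 → not met
2. agency disclosure form absent → not met
3. trust account balance $95,000 ≥ $45,000 → met
4. condition 'operates branch offices' holds; errors-and-omissions renewal 275 days ago vs limit 270 → not met
5. condition 'holds client earnest money' holds; errors-and-omissions coverage $1,650,000 < $1,675,000 → not met
6. transaction file checklist absent → not met
7. office policy manual present → met
8. trust-account reconciliation 520 days ago vs limit 540 → met
9. fair-housing poster absent → not met
Not met: 1, 2, 4, 5, 6, 9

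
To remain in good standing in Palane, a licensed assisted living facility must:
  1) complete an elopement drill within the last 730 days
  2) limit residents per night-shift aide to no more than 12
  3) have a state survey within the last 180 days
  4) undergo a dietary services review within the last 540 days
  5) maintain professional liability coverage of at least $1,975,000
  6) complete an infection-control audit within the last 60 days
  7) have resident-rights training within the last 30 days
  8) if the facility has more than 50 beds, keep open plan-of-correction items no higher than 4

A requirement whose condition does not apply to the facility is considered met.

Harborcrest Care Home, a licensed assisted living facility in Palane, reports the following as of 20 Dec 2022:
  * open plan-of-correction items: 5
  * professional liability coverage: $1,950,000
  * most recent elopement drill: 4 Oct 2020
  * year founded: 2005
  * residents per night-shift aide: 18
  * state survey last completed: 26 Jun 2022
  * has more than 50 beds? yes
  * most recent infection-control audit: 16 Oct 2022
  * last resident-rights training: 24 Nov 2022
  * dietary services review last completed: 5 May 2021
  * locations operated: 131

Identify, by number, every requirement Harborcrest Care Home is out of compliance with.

1, 2, 4, 5, 6, 8

1. elopement drill 807 days ago vs limit 730 → not met
2. residents per night-shift aide 18 > 12 → not met
3. state survey 177 days ago vs limit 180 → met
4. dietary services review 594 days ago vs limit 540 → not met
5. professional liability coverage $1,950,000 < $1,975,000 → not met
6. infection-control audit 65 days ago vs limit 60 → not met
7. resident-rights training 26 days ago vs limit 30 → met
8. condition 'has more than 50 beds' holds; open plan-of-correction items 5 > 4 → not met
Not met: 1, 2, 4, 5, 6, 8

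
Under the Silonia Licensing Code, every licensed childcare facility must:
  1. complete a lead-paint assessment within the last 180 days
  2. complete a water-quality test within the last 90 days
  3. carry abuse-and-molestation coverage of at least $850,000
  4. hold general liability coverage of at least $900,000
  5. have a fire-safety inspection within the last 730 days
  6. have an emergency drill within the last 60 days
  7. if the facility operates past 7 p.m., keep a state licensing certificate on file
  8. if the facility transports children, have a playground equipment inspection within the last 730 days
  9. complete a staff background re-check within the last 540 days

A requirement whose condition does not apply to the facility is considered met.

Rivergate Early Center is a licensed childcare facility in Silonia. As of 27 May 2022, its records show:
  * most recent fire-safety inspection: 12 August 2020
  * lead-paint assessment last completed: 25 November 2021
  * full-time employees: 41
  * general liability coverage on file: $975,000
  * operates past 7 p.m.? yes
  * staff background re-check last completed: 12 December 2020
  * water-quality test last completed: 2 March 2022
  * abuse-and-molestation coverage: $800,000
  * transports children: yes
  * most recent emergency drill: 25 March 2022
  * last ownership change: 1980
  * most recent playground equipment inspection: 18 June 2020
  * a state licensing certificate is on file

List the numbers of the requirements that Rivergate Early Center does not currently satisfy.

1, 3, 6

1. lead-paint assessment 183 days ago vs limit 180 → not met
2. water-quality test 86 days ago vs limit 90 → met
3. abuse-and-molestation coverage $800,000 < $850,000 → not met
4. general liability coverage $975,000 ≥ $900,000 → met
5. fire-safety inspection 653 days ago vs limit 730 → met
6. emergency drill 63 days ago vs limit 60 → not met
7. condition 'operates past 7 p.m.' holds; state licensing certificate present → met
8. condition 'transports children' holds; playground equipment inspection 708 days ago vs limit 730 → met
9. staff background re-check 531 days ago vs limit 540 → met
Not met: 1, 3, 6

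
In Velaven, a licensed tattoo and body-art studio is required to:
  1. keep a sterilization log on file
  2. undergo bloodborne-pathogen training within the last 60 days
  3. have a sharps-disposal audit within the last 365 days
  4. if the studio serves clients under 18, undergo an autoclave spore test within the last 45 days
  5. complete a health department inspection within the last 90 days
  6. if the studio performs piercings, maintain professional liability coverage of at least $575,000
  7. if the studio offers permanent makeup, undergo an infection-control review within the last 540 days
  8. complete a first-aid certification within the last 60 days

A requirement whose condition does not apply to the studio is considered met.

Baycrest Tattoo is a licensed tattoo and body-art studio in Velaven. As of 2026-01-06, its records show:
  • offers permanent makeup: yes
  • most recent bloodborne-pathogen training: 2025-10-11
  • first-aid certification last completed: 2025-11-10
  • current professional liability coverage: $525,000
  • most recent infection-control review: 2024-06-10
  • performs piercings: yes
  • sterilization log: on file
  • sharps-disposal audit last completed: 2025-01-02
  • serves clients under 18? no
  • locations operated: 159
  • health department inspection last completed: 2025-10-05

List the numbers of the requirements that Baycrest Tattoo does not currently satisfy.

2, 3, 5, 6, 7

1. sterilization log present → met
2. bloodborne-pathogen training 87 days ago vs limit 60 → not met
3. sharps-disposal audit 369 days ago vs limit 365 → not met
4. condition 'serves clients under 18' does not hold → requirement n/a → met
5. health department inspection 93 days ago vs limit 90 → not met
6. condition 'performs piercings' holds; professional liability coverage $525,000 < $575,000 → not met
7. condition 'offers permanent makeup' holds; infection-control review 575 days ago vs limit 540 → not met
8. first-aid certification 57 days ago vs limit 60 → met
Not met: 2, 3, 5, 6, 7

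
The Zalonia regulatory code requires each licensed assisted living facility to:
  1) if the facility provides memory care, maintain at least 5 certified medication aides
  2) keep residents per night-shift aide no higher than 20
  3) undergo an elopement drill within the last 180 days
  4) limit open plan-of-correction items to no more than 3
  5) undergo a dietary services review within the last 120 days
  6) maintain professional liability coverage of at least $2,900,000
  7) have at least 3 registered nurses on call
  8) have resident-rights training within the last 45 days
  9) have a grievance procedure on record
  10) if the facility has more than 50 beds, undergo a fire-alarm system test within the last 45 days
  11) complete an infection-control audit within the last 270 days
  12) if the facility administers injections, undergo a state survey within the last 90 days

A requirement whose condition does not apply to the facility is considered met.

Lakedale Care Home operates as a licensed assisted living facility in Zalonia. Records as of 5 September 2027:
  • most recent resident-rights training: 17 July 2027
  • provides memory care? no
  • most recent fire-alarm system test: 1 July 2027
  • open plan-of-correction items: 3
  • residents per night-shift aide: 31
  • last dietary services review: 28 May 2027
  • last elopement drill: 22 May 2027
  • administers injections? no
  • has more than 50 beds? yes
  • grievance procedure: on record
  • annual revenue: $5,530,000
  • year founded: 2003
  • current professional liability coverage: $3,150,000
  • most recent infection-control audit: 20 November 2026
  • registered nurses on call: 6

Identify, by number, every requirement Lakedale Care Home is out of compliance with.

2, 8, 10, 11

1. condition 'provides memory care' does not hold → requirement n/a → met
2. residents per night-shift aide 31 > 20 → not met
3. elopement drill 106 days ago vs limit 180 → met
4. open plan-of-correction items 3 ≤ 3 → met
5. dietary services review 100 days ago vs limit 120 → met
6. professional liability coverage $3,150,000 ≥ $2,900,000 → met
7. registered nurses on call 6 ≥ 3 → met
8. resident-rights training 50 days ago vs limit 45 → not met
9. grievance procedure present → met
10. condition 'has more than 50 beds' holds; fire-alarm system test 66 days ago vs limit 45 → not met
11. infection-control audit 289 days ago vs limit 270 → not met
12. condition 'administers injections' does not hold → requirement n/a → met
Not met: 2, 8, 10, 11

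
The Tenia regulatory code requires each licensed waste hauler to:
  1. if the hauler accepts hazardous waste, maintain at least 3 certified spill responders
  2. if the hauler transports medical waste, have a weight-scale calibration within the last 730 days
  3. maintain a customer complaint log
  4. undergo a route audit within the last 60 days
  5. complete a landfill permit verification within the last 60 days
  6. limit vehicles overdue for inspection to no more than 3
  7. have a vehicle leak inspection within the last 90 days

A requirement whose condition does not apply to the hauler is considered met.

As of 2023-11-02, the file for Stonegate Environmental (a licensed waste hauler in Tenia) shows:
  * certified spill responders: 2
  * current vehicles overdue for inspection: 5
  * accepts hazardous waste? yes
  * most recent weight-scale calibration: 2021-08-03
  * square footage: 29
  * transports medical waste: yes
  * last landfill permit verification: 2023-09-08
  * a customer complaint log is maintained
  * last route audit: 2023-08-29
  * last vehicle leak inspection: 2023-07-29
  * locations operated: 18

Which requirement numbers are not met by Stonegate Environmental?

1, 2, 4, 6, 7

1. condition 'accepts hazardous waste' holds; certified spill responders 2 < 3 → not met
2. condition 'transports medical waste' holds; weight-scale calibration 821 days ago vs limit 730 → not met
3. customer complaint log present → met
4. route audit 65 days ago vs limit 60 → not met
5. landfill permit verification 55 days ago vs limit 60 → met
6. vehicles overdue for inspection 5 > 3 → not met
7. vehicle leak inspection 96 days ago vs limit 90 → not met
Not met: 1, 2, 4, 6, 7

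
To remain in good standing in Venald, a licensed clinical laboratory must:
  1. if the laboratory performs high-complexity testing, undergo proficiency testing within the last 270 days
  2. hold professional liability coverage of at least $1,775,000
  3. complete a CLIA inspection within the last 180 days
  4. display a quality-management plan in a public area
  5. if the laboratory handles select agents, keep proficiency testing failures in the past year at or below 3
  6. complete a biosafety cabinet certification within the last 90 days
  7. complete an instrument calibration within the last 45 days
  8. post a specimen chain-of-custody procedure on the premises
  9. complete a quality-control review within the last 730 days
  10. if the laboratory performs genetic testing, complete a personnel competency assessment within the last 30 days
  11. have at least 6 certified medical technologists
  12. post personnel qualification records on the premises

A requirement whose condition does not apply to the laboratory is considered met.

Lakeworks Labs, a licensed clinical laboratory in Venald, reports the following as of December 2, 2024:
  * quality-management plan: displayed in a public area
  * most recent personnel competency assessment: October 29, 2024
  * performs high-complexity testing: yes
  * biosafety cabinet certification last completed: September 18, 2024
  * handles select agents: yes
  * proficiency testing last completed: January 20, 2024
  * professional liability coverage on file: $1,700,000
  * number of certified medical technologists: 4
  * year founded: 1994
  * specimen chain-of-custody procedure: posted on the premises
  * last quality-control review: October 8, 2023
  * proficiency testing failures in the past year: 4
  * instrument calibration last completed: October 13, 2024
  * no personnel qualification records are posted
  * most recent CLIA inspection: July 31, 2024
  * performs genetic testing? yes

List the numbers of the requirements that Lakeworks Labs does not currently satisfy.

1, 2, 5, 7, 10, 11, 12

1. condition 'performs high-complexity testing' holds; proficiency testing 317 days ago vs limit 270 → not met
2. professional liability coverage $1,700,000 < $1,775,000 → not met
3. CLIA inspection 124 days ago vs limit 180 → met
4. quality-management plan present → met
5. condition 'handles select agents' holds; proficiency testing failures in the past year 4 > 3 → not met
6. biosafety cabinet certification 75 days ago vs limit 90 → met
7. instrument calibration 50 days ago vs limit 45 → not met
8. specimen chain-of-custody procedure present → met
9. quality-control review 421 days ago vs limit 730 → met
10. condition 'performs genetic testing' holds; personnel competency assessment 34 days ago vs limit 30 → not met
11. certified medical technologists 4 < 6 → not met
12. personnel qualification records absent → not met
Not met: 1, 2, 5, 7, 10, 11, 12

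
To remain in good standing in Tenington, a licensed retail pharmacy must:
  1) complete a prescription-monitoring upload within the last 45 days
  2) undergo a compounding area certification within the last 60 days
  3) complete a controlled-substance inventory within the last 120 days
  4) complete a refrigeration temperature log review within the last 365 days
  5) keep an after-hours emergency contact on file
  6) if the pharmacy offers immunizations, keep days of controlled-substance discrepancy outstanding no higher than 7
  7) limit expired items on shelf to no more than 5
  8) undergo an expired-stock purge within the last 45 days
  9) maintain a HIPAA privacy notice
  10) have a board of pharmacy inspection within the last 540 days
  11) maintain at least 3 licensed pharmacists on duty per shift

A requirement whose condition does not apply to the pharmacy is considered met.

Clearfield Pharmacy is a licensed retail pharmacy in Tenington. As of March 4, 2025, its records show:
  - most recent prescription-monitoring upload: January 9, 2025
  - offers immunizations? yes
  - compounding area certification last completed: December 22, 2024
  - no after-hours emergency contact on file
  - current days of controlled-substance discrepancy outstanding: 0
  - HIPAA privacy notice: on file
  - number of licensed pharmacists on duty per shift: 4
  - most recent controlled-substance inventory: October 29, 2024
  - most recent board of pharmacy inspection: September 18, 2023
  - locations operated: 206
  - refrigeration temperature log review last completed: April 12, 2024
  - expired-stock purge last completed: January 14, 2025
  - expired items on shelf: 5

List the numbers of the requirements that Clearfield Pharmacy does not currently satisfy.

1, 2, 3, 5, 8

1. prescription-monitoring upload 54 days ago vs limit 45 → not met
2. compounding area certification 72 days ago vs limit 60 → not met
3. controlled-substance inventory 126 days ago vs limit 120 → not met
4. refrigeration temperature log review 326 days ago vs limit 365 → met
5. after-hours emergency contact absent → not met
6. condition 'offers immunizations' holds; days of controlled-substance discrepancy outstanding 0 ≤ 7 → met
7. expired items on shelf 5 ≤ 5 → met
8. expired-stock purge 49 days ago vs limit 45 → not met
9. HIPAA privacy notice present → met
10. board of pharmacy inspection 533 days ago vs limit 540 → met
11. licensed pharmacists on duty per shift 4 ≥ 3 → met
Not met: 1, 2, 3, 5, 8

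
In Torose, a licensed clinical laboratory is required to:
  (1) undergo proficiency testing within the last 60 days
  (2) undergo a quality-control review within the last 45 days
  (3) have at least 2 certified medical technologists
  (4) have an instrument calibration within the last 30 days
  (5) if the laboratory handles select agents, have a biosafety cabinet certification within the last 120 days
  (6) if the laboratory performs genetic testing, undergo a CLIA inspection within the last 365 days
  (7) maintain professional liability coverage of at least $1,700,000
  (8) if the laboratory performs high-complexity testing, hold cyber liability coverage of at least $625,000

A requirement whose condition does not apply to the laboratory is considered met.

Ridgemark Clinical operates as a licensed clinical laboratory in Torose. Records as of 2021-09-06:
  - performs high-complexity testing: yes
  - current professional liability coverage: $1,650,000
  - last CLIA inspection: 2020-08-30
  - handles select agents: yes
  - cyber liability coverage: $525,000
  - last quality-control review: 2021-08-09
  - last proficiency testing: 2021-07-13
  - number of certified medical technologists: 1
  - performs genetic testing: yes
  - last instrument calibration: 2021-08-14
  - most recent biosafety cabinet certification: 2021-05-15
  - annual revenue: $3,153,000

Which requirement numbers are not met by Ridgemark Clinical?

3, 6, 7, 8

1. proficiency testing 55 days ago vs limit 60 → met
2. quality-control review 28 days ago vs limit 45 → met
3. certified medical technologists 1 < 2 → not met
4. instrument calibration 23 days ago vs limit 30 → met
5. condition 'handles select agents' holds; biosafety cabinet certification 114 days ago vs limit 120 → met
6. condition 'performs genetic testing' holds; CLIA inspection 372 days ago vs limit 365 → not met
7. professional liability coverage $1,650,000 < $1,700,000 → not met
8. condition 'performs high-complexity testing' holds; cyber liability coverage $525,000 < $625,000 → not met
Not met: 3, 6, 7, 8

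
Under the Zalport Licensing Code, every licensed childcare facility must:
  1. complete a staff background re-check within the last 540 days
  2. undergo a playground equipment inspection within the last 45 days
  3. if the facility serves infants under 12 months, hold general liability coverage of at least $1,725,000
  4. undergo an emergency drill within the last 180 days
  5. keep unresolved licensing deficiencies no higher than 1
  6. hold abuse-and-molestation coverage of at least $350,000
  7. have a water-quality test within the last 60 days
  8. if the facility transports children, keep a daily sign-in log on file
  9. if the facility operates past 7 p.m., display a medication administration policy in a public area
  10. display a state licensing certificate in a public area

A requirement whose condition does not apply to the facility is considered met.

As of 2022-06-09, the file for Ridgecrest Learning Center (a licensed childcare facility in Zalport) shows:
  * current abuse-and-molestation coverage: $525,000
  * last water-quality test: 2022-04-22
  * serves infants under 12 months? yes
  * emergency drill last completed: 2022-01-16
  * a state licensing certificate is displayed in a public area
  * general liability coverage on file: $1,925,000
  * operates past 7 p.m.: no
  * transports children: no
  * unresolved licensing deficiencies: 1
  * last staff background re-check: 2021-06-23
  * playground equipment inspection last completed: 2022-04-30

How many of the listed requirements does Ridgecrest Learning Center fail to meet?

1. staff background re-check 351 days ago vs limit 540 → met
2. playground equipment inspection 40 days ago vs limit 45 → met
3. condition 'serves infants under 12 months' holds; general liability coverage $1,925,000 ≥ $1,725,000 → met
4. emergency drill 144 days ago vs limit 180 → met
5. unresolved licensing deficiencies 1 ≤ 1 → met
6. abuse-and-molestation coverage $525,000 ≥ $350,000 → met
7. water-quality test 48 days ago vs limit 60 → met
8. condition 'transports children' does not hold → requirement n/a → met
9. condition 'operates past 7 p.m.' does not hold → requirement n/a → met
10. state licensing certificate present → met
Not met: 0 of 10

0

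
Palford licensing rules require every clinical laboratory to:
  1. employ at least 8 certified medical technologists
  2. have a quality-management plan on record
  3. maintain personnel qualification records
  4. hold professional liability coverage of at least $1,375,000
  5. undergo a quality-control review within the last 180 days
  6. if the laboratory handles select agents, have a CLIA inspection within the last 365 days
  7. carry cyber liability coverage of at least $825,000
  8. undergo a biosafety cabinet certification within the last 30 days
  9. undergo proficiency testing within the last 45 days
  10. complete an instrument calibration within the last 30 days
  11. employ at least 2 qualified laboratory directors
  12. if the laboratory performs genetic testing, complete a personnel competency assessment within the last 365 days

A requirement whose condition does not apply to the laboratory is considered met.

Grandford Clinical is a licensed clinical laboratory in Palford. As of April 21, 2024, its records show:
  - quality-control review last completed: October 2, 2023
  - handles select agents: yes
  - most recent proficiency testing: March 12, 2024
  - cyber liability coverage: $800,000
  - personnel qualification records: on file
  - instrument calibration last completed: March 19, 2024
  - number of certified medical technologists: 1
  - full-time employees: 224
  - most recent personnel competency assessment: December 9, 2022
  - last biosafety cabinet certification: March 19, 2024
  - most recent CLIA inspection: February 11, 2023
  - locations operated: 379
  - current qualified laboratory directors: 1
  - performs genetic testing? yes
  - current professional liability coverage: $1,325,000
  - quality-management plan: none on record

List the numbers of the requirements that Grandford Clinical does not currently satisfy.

1. certified medical technologists 1 < 8 → not met
2. quality-management plan absent → not met
3. personnel qualification records present → met
4. professional liability coverage $1,325,000 < $1,375,000 → not met
5. quality-control review 202 days ago vs limit 180 → not met
6. condition 'handles select agents' holds; CLIA inspection 435 days ago vs limit 365 → not met
7. cyber liability coverage $800,000 < $825,000 → not met
8. biosafety cabinet certification 33 days ago vs limit 30 → not met
9. proficiency testing 40 days ago vs limit 45 → met
10. instrument calibration 33 days ago vs limit 30 → not met
11. qualified laboratory directors 1 < 2 → not met
12. condition 'performs genetic testing' holds; personnel competency assessment 499 days ago vs limit 365 → not met
Not met: 1, 2, 4, 5, 6, 7, 8, 10, 11, 12

1, 2, 4, 5, 6, 7, 8, 10, 11, 12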